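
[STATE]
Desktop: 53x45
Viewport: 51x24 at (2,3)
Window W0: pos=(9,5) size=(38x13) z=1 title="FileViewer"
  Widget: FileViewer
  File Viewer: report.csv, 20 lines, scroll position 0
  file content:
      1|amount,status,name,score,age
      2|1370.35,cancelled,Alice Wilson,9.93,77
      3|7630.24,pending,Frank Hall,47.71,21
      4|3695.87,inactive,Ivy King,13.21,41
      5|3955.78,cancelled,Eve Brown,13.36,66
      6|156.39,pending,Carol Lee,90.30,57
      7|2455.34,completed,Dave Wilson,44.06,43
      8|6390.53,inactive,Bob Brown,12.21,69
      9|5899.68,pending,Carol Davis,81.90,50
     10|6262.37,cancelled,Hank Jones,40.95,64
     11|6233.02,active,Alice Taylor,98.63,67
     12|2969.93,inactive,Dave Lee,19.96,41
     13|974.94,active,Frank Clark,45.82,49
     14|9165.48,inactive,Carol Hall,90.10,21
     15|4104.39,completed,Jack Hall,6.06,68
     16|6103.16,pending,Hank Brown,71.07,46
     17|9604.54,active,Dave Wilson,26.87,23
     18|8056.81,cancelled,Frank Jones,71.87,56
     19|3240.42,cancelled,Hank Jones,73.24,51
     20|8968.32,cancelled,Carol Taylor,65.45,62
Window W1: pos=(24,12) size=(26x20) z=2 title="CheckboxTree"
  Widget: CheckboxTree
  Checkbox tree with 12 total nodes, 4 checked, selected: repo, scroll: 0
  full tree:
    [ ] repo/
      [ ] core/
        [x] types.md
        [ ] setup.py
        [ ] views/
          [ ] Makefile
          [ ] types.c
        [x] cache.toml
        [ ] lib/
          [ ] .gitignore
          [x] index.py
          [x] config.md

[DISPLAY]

                                                   
                                                   
       ┏━━━━━━━━━━━━━━━━━━━━━━━━━━━━━━━━━━━━┓      
       ┃ FileViewer                         ┃      
       ┠────────────────────────────────────┨      
       ┃amount,status,name,score,age       ▲┃      
       ┃1370.35,cancelled,Alice Wilson,9.93█┃      
       ┃7630.24,pending,Frank Hall,47.71,21░┃      
       ┃3695.87,inactive,Ivy King,13.21,41 ░┃      
       ┃3955.78,cancel┏━━━━━━━━━━━━━━━━━━━━━━━━┓   
       ┃156.39,pending┃ CheckboxTree           ┃   
       ┃2455.34,comple┠────────────────────────┨   
       ┃6390.53,inacti┃>[-] repo/              ┃   
       ┃5899.68,pendin┃   [-] core/            ┃   
       ┗━━━━━━━━━━━━━━┃     [x] types.md       ┃   
                      ┃     [ ] setup.py       ┃   
                      ┃     [ ] views/         ┃   
                      ┃       [ ] Makefile     ┃   
                      ┃       [ ] types.c      ┃   
                      ┃     [x] cache.toml     ┃   
                      ┃     [-] lib/           ┃   
                      ┃       [ ] .gitignore   ┃   
                      ┃       [x] index.py     ┃   
                      ┃       [x] config.md    ┃   


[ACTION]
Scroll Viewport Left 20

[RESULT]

                                                   
                                                   
         ┏━━━━━━━━━━━━━━━━━━━━━━━━━━━━━━━━━━━━┓    
         ┃ FileViewer                         ┃    
         ┠────────────────────────────────────┨    
         ┃amount,status,name,score,age       ▲┃    
         ┃1370.35,cancelled,Alice Wilson,9.93█┃    
         ┃7630.24,pending,Frank Hall,47.71,21░┃    
         ┃3695.87,inactive,Ivy King,13.21,41 ░┃    
         ┃3955.78,cancel┏━━━━━━━━━━━━━━━━━━━━━━━━┓ 
         ┃156.39,pending┃ CheckboxTree           ┃ 
         ┃2455.34,comple┠────────────────────────┨ 
         ┃6390.53,inacti┃>[-] repo/              ┃ 
         ┃5899.68,pendin┃   [-] core/            ┃ 
         ┗━━━━━━━━━━━━━━┃     [x] types.md       ┃ 
                        ┃     [ ] setup.py       ┃ 
                        ┃     [ ] views/         ┃ 
                        ┃       [ ] Makefile     ┃ 
                        ┃       [ ] types.c      ┃ 
                        ┃     [x] cache.toml     ┃ 
                        ┃     [-] lib/           ┃ 
                        ┃       [ ] .gitignore   ┃ 
                        ┃       [x] index.py     ┃ 
                        ┃       [x] config.md    ┃ 


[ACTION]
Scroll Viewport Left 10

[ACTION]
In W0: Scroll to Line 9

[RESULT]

                                                   
                                                   
         ┏━━━━━━━━━━━━━━━━━━━━━━━━━━━━━━━━━━━━┓    
         ┃ FileViewer                         ┃    
         ┠────────────────────────────────────┨    
         ┃5899.68,pending,Carol Davis,81.90,5▲┃    
         ┃6262.37,cancelled,Hank Jones,40.95,░┃    
         ┃6233.02,active,Alice Taylor,98.63,6░┃    
         ┃2969.93,inactive,Dave Lee,19.96,41 ░┃    
         ┃974.94,active,┏━━━━━━━━━━━━━━━━━━━━━━━━┓ 
         ┃9165.48,inacti┃ CheckboxTree           ┃ 
         ┃4104.39,comple┠────────────────────────┨ 
         ┃6103.16,pendin┃>[-] repo/              ┃ 
         ┃9604.54,active┃   [-] core/            ┃ 
         ┗━━━━━━━━━━━━━━┃     [x] types.md       ┃ 
                        ┃     [ ] setup.py       ┃ 
                        ┃     [ ] views/         ┃ 
                        ┃       [ ] Makefile     ┃ 
                        ┃       [ ] types.c      ┃ 
                        ┃     [x] cache.toml     ┃ 
                        ┃     [-] lib/           ┃ 
                        ┃       [ ] .gitignore   ┃ 
                        ┃       [x] index.py     ┃ 
                        ┃       [x] config.md    ┃ 


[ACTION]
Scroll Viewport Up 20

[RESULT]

                                                   
                                                   
                                                   
                                                   
                                                   
         ┏━━━━━━━━━━━━━━━━━━━━━━━━━━━━━━━━━━━━┓    
         ┃ FileViewer                         ┃    
         ┠────────────────────────────────────┨    
         ┃5899.68,pending,Carol Davis,81.90,5▲┃    
         ┃6262.37,cancelled,Hank Jones,40.95,░┃    
         ┃6233.02,active,Alice Taylor,98.63,6░┃    
         ┃2969.93,inactive,Dave Lee,19.96,41 ░┃    
         ┃974.94,active,┏━━━━━━━━━━━━━━━━━━━━━━━━┓ 
         ┃9165.48,inacti┃ CheckboxTree           ┃ 
         ┃4104.39,comple┠────────────────────────┨ 
         ┃6103.16,pendin┃>[-] repo/              ┃ 
         ┃9604.54,active┃   [-] core/            ┃ 
         ┗━━━━━━━━━━━━━━┃     [x] types.md       ┃ 
                        ┃     [ ] setup.py       ┃ 
                        ┃     [ ] views/         ┃ 
                        ┃       [ ] Makefile     ┃ 
                        ┃       [ ] types.c      ┃ 
                        ┃     [x] cache.toml     ┃ 
                        ┃     [-] lib/           ┃ 


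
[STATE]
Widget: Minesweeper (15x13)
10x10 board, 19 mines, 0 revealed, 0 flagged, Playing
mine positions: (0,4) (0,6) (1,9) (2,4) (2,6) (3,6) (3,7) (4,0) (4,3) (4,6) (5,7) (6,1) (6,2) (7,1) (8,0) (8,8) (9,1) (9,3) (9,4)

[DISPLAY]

■■■■■■■■■■     
■■■■■■■■■■     
■■■■■■■■■■     
■■■■■■■■■■     
■■■■■■■■■■     
■■■■■■■■■■     
■■■■■■■■■■     
■■■■■■■■■■     
■■■■■■■■■■     
■■■■■■■■■■     
               
               
               


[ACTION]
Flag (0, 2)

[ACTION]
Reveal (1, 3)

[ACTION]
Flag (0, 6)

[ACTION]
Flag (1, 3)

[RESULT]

■■⚑■■■⚑■■■     
■■■2■■■■■■     
■■■■■■■■■■     
■■■■■■■■■■     
■■■■■■■■■■     
■■■■■■■■■■     
■■■■■■■■■■     
■■■■■■■■■■     
■■■■■■■■■■     
■■■■■■■■■■     
               
               
               


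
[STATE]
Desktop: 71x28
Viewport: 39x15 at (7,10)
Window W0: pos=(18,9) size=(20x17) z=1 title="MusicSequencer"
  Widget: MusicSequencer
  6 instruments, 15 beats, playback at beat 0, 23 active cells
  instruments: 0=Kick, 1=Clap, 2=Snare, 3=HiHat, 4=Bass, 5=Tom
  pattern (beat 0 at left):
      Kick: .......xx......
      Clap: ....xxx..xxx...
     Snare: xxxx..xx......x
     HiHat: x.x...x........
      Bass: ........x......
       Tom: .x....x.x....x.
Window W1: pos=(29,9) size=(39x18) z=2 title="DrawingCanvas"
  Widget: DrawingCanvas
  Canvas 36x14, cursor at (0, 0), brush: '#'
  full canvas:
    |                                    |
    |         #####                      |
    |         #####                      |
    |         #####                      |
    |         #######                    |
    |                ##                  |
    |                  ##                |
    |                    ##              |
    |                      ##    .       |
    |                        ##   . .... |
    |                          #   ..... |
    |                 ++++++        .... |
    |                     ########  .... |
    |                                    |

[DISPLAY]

           ┃ MusicSequ┃ DrawingCanvas  
           ┠──────────┠────────────────
           ┃      ▼123┃+               
           ┃  Kick····┃         #####  
           ┃  Clap····┃         #####  
           ┃ Snare████┃         #####  
           ┃ HiHat█·█·┃         #######
           ┃  Bass····┃                
           ┃   Tom·█··┃                
           ┃          ┃                
           ┃          ┃                
           ┃          ┃                
           ┃          ┃                
           ┃          ┃                
           ┃          ┃                


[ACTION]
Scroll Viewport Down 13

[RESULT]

           ┃  Kick····┃         #####  
           ┃  Clap····┃         #####  
           ┃ Snare████┃         #####  
           ┃ HiHat█·█·┃         #######
           ┃  Bass····┃                
           ┃   Tom·█··┃                
           ┃          ┃                
           ┃          ┃                
           ┃          ┃                
           ┃          ┃                
           ┃          ┃                
           ┃          ┃                
           ┗━━━━━━━━━━┃                
                      ┗━━━━━━━━━━━━━━━━
                                       


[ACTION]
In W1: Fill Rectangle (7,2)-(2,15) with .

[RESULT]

           ┃  Kick····┃         #####  
           ┃  Clap····┃  ..............
           ┃ Snare████┃  ..............
           ┃ HiHat█·█·┃  ..............
           ┃  Bass····┃  ..............
           ┃   Tom·█··┃  ..............
           ┃          ┃  ..............
           ┃          ┃                
           ┃          ┃                
           ┃          ┃                
           ┃          ┃                
           ┃          ┃                
           ┗━━━━━━━━━━┃                
                      ┗━━━━━━━━━━━━━━━━
                                       


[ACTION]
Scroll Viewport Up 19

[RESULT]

                                       
                                       
                                       
                                       
                                       
                                       
                                       
                                       
                                       
           ┏━━━━━━━━━━┏━━━━━━━━━━━━━━━━
           ┃ MusicSequ┃ DrawingCanvas  
           ┠──────────┠────────────────
           ┃      ▼123┃+               
           ┃  Kick····┃         #####  
           ┃  Clap····┃  ..............


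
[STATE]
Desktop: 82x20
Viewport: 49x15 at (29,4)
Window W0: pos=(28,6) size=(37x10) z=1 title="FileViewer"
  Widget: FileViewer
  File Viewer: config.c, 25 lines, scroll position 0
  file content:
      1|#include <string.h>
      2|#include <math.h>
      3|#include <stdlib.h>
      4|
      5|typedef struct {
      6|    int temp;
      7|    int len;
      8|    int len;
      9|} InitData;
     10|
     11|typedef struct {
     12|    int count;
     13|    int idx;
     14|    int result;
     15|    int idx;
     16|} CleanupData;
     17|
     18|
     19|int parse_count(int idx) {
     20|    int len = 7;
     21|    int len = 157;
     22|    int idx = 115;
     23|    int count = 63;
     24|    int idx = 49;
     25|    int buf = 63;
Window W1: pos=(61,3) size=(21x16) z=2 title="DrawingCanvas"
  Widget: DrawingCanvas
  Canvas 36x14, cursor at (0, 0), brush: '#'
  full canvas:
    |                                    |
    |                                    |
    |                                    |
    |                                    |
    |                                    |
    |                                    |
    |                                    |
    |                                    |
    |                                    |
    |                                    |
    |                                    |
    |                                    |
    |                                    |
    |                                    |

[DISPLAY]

                                ┃ DrawingCanvas  
                                ┠────────────────
━━━━━━━━━━━━━━━━━━━━━━━━━━━━━━━━┃+               
 FileViewer                     ┃                
────────────────────────────────┃                
#include <string.h>             ┃                
#include <math.h>               ┃                
#include <stdlib.h>             ┃                
                                ┃                
typedef struct {                ┃                
    int temp;                   ┃                
━━━━━━━━━━━━━━━━━━━━━━━━━━━━━━━━┃                
                                ┃                
                                ┃                
                                ┗━━━━━━━━━━━━━━━━


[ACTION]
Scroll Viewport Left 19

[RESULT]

                                                 
                                                 
                  ┏━━━━━━━━━━━━━━━━━━━━━━━━━━━━━━
                  ┃ FileViewer                   
                  ┠──────────────────────────────
                  ┃#include <string.h>           
                  ┃#include <math.h>             
                  ┃#include <stdlib.h>           
                  ┃                              
                  ┃typedef struct {              
                  ┃    int temp;                 
                  ┗━━━━━━━━━━━━━━━━━━━━━━━━━━━━━━
                                                 
                                                 
                                                 


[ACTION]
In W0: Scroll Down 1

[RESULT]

                                                 
                                                 
                  ┏━━━━━━━━━━━━━━━━━━━━━━━━━━━━━━
                  ┃ FileViewer                   
                  ┠──────────────────────────────
                  ┃#include <math.h>             
                  ┃#include <stdlib.h>           
                  ┃                              
                  ┃typedef struct {              
                  ┃    int temp;                 
                  ┃    int len;                  
                  ┗━━━━━━━━━━━━━━━━━━━━━━━━━━━━━━
                                                 
                                                 
                                                 


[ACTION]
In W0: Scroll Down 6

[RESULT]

                                                 
                                                 
                  ┏━━━━━━━━━━━━━━━━━━━━━━━━━━━━━━
                  ┃ FileViewer                   
                  ┠──────────────────────────────
                  ┃    int len;                  
                  ┃} InitData;                   
                  ┃                              
                  ┃typedef struct {              
                  ┃    int count;                
                  ┃    int idx;                  
                  ┗━━━━━━━━━━━━━━━━━━━━━━━━━━━━━━
                                                 
                                                 
                                                 


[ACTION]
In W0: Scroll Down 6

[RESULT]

                                                 
                                                 
                  ┏━━━━━━━━━━━━━━━━━━━━━━━━━━━━━━
                  ┃ FileViewer                   
                  ┠──────────────────────────────
                  ┃    int result;               
                  ┃    int idx;                  
                  ┃} CleanupData;                
                  ┃                              
                  ┃                              
                  ┃int parse_count(int idx) {    
                  ┗━━━━━━━━━━━━━━━━━━━━━━━━━━━━━━
                                                 
                                                 
                                                 


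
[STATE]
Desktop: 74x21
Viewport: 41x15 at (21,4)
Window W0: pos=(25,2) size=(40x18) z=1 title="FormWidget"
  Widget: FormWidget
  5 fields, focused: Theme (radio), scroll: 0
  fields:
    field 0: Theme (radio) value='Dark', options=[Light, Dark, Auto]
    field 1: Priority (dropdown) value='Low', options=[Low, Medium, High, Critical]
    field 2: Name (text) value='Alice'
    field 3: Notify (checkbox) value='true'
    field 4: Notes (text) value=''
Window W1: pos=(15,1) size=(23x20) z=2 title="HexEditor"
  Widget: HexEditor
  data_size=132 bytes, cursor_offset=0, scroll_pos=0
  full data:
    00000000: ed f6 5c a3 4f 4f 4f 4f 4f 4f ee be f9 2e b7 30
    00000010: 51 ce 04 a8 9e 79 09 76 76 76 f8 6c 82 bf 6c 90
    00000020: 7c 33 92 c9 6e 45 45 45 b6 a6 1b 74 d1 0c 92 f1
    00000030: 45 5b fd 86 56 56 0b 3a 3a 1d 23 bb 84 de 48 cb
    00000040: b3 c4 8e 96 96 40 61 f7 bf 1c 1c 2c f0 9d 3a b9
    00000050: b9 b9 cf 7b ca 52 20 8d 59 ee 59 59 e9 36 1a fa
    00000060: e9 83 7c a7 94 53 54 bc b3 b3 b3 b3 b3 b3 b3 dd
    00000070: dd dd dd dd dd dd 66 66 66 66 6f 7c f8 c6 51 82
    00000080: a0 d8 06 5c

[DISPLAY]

000  ED f6 5c a3┃────────────────────────
010  51 ce 04 a8┃  ( ) Light  (●) Dark  (
020  7c 33 92 c9┃  [Low                  
030  45 5b fd 86┃  [Alice                
040  b3 c4 8e 96┃  [x]                   
050  b9 b9 cf 7b┃  [                     
060  e9 83 7c a7┃                        
070  dd dd dd dd┃                        
080  a0 d8 06 5c┃                        
                ┃                        
                ┃                        
                ┃                        
                ┃                        
                ┃                        
                ┃                        


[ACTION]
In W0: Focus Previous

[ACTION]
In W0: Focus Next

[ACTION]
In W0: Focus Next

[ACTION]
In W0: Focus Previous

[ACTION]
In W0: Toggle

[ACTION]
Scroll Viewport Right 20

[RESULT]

c a3┃──────────────────────────┨         
4 a8┃  ( ) Light  (●) Dark  ( )┃         
2 c9┃  [Low                  ▼]┃         
d 86┃  [Alice                 ]┃         
e 96┃  [x]                     ┃         
f 7b┃  [                      ]┃         
c a7┃                          ┃         
d dd┃                          ┃         
6 5c┃                          ┃         
    ┃                          ┃         
    ┃                          ┃         
    ┃                          ┃         
    ┃                          ┃         
    ┃                          ┃         
    ┃                          ┃         


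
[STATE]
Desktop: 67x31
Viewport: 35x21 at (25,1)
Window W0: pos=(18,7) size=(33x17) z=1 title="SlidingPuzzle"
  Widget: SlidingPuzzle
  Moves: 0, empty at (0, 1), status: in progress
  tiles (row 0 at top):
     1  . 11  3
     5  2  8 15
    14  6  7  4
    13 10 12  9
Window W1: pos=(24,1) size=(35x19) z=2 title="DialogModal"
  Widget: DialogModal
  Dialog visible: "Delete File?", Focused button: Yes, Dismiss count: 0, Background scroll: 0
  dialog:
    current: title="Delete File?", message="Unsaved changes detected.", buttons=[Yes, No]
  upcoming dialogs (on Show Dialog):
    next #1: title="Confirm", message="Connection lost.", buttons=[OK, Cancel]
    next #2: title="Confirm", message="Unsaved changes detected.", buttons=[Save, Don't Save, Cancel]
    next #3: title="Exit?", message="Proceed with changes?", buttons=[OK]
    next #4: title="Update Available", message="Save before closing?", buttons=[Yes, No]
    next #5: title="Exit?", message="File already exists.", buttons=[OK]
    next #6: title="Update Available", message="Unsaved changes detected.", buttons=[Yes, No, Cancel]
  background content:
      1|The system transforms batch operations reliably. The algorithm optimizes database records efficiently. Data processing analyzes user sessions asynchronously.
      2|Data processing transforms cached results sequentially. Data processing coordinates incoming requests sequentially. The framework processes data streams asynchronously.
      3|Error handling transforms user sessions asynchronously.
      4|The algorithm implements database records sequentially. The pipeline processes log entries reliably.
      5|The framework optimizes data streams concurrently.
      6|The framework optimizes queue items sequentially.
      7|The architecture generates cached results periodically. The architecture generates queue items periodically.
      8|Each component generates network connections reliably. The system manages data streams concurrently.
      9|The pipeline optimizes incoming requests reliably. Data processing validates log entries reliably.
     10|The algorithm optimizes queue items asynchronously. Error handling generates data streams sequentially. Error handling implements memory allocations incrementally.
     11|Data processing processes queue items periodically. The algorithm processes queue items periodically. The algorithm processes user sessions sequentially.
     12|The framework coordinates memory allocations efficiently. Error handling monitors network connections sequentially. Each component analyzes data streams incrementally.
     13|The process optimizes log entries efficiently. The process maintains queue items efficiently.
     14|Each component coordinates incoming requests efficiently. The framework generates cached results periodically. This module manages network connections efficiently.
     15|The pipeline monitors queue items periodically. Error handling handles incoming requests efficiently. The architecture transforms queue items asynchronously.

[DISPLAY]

━━━━━━━━━━━━━━━━━━━━━━━━━━━━━━━━━┓ 
 DialogModal                     ┃ 
─────────────────────────────────┨ 
The system transforms batch opera┃ 
Data processing transforms cached┃ 
Error handling transforms user se┃ 
The algorithm implements database┃ 
The framework optimizes data stre┃ 
Th┌───────────────────────────┐te┃ 
Th│        Delete File?       │ed┃ 
Ea│ Unsaved changes detected. │k ┃ 
Th│         [Yes]  No         │ r┃ 
Th└───────────────────────────┘te┃ 
Data processing processes queue i┃ 
The framework coordinates memory ┃ 
The process optimizes log entries┃ 
Each component coordinates incomi┃ 
The pipeline monitors queue items┃ 
━━━━━━━━━━━━━━━━━━━━━━━━━━━━━━━━━┛ 
                         ┃         
                         ┃         


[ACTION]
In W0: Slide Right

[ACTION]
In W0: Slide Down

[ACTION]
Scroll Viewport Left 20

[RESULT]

                   ┏━━━━━━━━━━━━━━━
                   ┃ DialogModal   
                   ┠───────────────
                   ┃The system tran
                   ┃Data processing
                   ┃Error handling 
             ┏━━━━━┃The algorithm i
             ┃ Slid┃The framework o
             ┠─────┃Th┌────────────
             ┃┌────┃Th│        Dele
             ┃│    ┃Ea│ Unsaved cha
             ┃├────┃Th│         [Ye
             ┃│  5 ┃Th└────────────
             ┃├────┃Data processing
             ┃│ 14 ┃The framework c
             ┃├────┃The process opt
             ┃│ 13 ┃Each component 
             ┃└────┃The pipeline mo
             ┃Moves┗━━━━━━━━━━━━━━━
             ┃                     
             ┃                     


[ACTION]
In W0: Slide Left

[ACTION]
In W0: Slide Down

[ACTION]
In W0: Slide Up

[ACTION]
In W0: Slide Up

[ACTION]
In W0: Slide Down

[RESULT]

                   ┏━━━━━━━━━━━━━━━
                   ┃ DialogModal   
                   ┠───────────────
                   ┃The system tran
                   ┃Data processing
                   ┃Error handling 
             ┏━━━━━┃The algorithm i
             ┃ Slid┃The framework o
             ┠─────┃Th┌────────────
             ┃┌────┃Th│        Dele
             ┃│  1 ┃Ea│ Unsaved cha
             ┃├────┃Th│         [Ye
             ┃│  5 ┃Th└────────────
             ┃├────┃Data processing
             ┃│ 14 ┃The framework c
             ┃├────┃The process opt
             ┃│ 13 ┃Each component 
             ┃└────┃The pipeline mo
             ┃Moves┗━━━━━━━━━━━━━━━
             ┃                     
             ┃                     


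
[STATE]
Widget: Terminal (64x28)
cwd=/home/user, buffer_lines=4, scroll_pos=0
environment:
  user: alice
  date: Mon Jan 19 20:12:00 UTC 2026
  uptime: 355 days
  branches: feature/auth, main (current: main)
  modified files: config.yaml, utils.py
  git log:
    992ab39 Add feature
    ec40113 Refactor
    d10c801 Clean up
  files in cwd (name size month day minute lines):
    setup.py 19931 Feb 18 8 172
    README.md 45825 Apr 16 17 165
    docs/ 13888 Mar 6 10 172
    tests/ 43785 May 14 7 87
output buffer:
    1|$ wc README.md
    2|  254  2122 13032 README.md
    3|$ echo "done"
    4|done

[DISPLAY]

$ wc README.md                                                  
  254  2122 13032 README.md                                     
$ echo "done"                                                   
done                                                            
$ █                                                             
                                                                
                                                                
                                                                
                                                                
                                                                
                                                                
                                                                
                                                                
                                                                
                                                                
                                                                
                                                                
                                                                
                                                                
                                                                
                                                                
                                                                
                                                                
                                                                
                                                                
                                                                
                                                                
                                                                


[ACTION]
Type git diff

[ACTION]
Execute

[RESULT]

$ wc README.md                                                  
  254  2122 13032 README.md                                     
$ echo "done"                                                   
done                                                            
$ git diff                                                      
diff --git a/main.py b/main.py                                  
--- a/main.py                                                   
+++ b/main.py                                                   
@@ -1,3 +1,4 @@                                                 
+# updated                                                      
 import sys                                                     
$ █                                                             
                                                                
                                                                
                                                                
                                                                
                                                                
                                                                
                                                                
                                                                
                                                                
                                                                
                                                                
                                                                
                                                                
                                                                
                                                                
                                                                


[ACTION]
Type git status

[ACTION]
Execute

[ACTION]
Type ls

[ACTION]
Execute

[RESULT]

$ wc README.md                                                  
  254  2122 13032 README.md                                     
$ echo "done"                                                   
done                                                            
$ git diff                                                      
diff --git a/main.py b/main.py                                  
--- a/main.py                                                   
+++ b/main.py                                                   
@@ -1,3 +1,4 @@                                                 
+# updated                                                      
 import sys                                                     
$ git status                                                    
On branch main                                                  
Changes not staged for commit:                                  
                                                                
        modified:   config.yaml                                 
        modified:   utils.py                                    
$ ls                                                            
setup.py  README.md  docs/  tests/                              
$ █                                                             
                                                                
                                                                
                                                                
                                                                
                                                                
                                                                
                                                                
                                                                


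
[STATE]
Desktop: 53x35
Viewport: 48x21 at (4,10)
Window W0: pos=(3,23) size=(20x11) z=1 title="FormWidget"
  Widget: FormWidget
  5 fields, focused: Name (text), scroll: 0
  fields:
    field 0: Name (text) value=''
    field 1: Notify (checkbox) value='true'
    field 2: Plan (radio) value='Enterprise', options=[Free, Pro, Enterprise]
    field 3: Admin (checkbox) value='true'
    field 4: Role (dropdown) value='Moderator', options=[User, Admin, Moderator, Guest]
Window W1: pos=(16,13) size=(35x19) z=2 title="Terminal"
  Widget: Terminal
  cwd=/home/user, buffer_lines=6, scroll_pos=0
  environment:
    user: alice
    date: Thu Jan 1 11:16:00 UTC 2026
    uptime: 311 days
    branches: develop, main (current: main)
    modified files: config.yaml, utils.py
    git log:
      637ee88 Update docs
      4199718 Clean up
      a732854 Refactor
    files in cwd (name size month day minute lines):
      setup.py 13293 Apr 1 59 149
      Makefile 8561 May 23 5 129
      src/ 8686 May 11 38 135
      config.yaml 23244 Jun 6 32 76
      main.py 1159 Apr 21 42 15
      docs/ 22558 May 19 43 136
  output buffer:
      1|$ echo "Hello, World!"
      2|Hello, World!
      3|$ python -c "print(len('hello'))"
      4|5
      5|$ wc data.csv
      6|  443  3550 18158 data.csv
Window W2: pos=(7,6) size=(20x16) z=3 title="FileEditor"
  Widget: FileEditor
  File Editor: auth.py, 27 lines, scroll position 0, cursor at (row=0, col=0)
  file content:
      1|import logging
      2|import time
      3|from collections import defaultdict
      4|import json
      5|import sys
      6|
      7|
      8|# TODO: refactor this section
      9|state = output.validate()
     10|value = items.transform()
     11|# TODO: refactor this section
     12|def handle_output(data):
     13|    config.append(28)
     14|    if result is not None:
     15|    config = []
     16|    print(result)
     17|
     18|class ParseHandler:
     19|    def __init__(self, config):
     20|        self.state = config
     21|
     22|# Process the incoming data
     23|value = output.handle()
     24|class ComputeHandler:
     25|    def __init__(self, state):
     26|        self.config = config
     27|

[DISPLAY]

   ┃import time      █┃                         
   ┃from collections ░┃                         
   ┃import json      ░┃                         
   ┃import sys       ░┃━━━━━━━━━━━━━━━━━━━━━━━┓ 
   ┃                 ░┃                       ┃ 
   ┃                 ░┃───────────────────────┨ 
   ┃# TODO: refactor ░┃llo, World!"           ┃ 
   ┃state = output.va░┃ld!                    ┃ 
   ┃value = items.tra░┃c "print(len('hello'))"┃ 
   ┃# TODO: refactor ░┃                       ┃ 
   ┃def handle_output▼┃csv                    ┃ 
   ┗━━━━━━━━━━━━━━━━━━┛0 18158 data.csv       ┃ 
            ┃$ █                              ┃ 
━━━━━━━━━━━━┃                                 ┃ 
 FormWidget ┃                                 ┃ 
────────────┃                                 ┃ 
> Name:     ┃                                 ┃ 
  Notify:   ┃                                 ┃ 
  Plan:     ┃                                 ┃ 
  Admin:    ┃                                 ┃ 
  Role:     ┃                                 ┃ 


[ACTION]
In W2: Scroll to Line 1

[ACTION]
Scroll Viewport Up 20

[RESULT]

                                                
                                                
                                                
                                                
                                                
                                                
   ┏━━━━━━━━━━━━━━━━━━┓                         
   ┃ FileEditor       ┃                         
   ┠──────────────────┨                         
   ┃█mport logging   ▲┃                         
   ┃import time      █┃                         
   ┃from collections ░┃                         
   ┃import json      ░┃                         
   ┃import sys       ░┃━━━━━━━━━━━━━━━━━━━━━━━┓ 
   ┃                 ░┃                       ┃ 
   ┃                 ░┃───────────────────────┨ 
   ┃# TODO: refactor ░┃llo, World!"           ┃ 
   ┃state = output.va░┃ld!                    ┃ 
   ┃value = items.tra░┃c "print(len('hello'))"┃ 
   ┃# TODO: refactor ░┃                       ┃ 
   ┃def handle_output▼┃csv                    ┃ 


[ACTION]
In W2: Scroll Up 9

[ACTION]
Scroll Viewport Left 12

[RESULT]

                                                
                                                
                                                
                                                
                                                
                                                
       ┏━━━━━━━━━━━━━━━━━━┓                     
       ┃ FileEditor       ┃                     
       ┠──────────────────┨                     
       ┃█mport logging   ▲┃                     
       ┃import time      █┃                     
       ┃from collections ░┃                     
       ┃import json      ░┃                     
       ┃import sys       ░┃━━━━━━━━━━━━━━━━━━━━━
       ┃                 ░┃                     
       ┃                 ░┃─────────────────────
       ┃# TODO: refactor ░┃llo, World!"         
       ┃state = output.va░┃ld!                  
       ┃value = items.tra░┃c "print(len('hello')
       ┃# TODO: refactor ░┃                     
       ┃def handle_output▼┃csv                  


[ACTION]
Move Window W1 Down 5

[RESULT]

                                                
                                                
                                                
                                                
                                                
                                                
       ┏━━━━━━━━━━━━━━━━━━┓                     
       ┃ FileEditor       ┃                     
       ┠──────────────────┨                     
       ┃█mport logging   ▲┃                     
       ┃import time      █┃                     
       ┃from collections ░┃                     
       ┃import json      ░┃                     
       ┃import sys       ░┃                     
       ┃                 ░┃                     
       ┃                 ░┃                     
       ┃# TODO: refactor ░┃━━━━━━━━━━━━━━━━━━━━━
       ┃state = output.va░┃                     
       ┃value = items.tra░┃─────────────────────
       ┃# TODO: refactor ░┃llo, World!"         
       ┃def handle_output▼┃ld!                  
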